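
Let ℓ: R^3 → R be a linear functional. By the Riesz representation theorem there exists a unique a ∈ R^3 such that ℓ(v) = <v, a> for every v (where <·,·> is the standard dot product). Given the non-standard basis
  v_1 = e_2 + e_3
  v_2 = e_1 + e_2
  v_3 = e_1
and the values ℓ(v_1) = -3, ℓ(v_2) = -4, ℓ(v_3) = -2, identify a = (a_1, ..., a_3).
a = (-2, -2, -1)

Write a = (a_1, ..., a_3) in the standard basis. For each basis vector v_i, ℓ(v_i) = <v_i, a> is a linear equation in the a_j's. Collect the n equations into a matrix system V a = ℓ, where row i of V is v_i (expressed in the standard basis). Since V is invertible (lower-triangular with 1s on the diagonal, up to permutation), solve by back-substitution:
  V =
[[0, 1, 1],
 [1, 1, 0],
 [1, 0, 0]]
  V a = (-3, -4, -2)
Solving gives a = (-2, -2, -1).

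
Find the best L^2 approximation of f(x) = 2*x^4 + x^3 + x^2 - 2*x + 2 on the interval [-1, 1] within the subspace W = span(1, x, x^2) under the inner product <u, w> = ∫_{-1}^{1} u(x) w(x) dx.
g(x) = 19*x^2/7 - 7*x/5 + 64/35

The best approximation g ∈ W is the orthogonal projection of f onto W. Writing g = a_0 + a_1 x + a_2 x^2, the coefficients solve the normal equations G · a = b where
  G_{ij} = <φ_i, φ_j> and b_i = <f, φ_i>, with φ_0 = 1, φ_1 = x, φ_2 = x^2.
G =
  [2, 0, 2/3]
  [0, 2/3, 0]
  [2/3, 0, 2/5],
b = (82/15, -14/15, 242/105).
Solving gives a_0 = 64/35, a_1 = -7/5, a_2 = 19/7, so
  g(x) = 19*x^2/7 - 7*x/5 + 64/35.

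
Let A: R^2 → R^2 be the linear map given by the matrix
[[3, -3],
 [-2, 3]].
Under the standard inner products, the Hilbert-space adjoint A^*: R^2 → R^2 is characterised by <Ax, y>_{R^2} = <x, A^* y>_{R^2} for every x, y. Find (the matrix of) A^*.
A^* = A^T =
[[3, -2],
 [-3, 3]]

For real matrices with standard dot products, the defining identity <Ax, y> = <x, A^* y> gives (Ax)^T y = x^T (A^*) y, i.e. x^T A^T y = x^T (A^*) y. Since this holds for all x, y, we must have A^* = A^T. Therefore
A^* =
[[3, -2],
 [-3, 3]].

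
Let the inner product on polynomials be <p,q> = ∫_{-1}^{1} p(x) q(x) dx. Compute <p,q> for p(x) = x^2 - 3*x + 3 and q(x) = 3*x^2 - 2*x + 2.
<p,q> = 368/15

Expand the product: p(x)·q(x) = 3*x^4 - 11*x^3 + 17*x^2 - 12*x + 6.
∫_{-1}^{1} of each monomial x^k gives [2/(k+1) if k even, 0 if k odd]. Integrating term-by-term (or equivalently evaluating the antiderivative F(x) = 3*x^5/5 - 11*x^4/4 + 17*x^3/3 - 6*x^2 + 6*x at the endpoints):
  F(1) − F(−1) = 211/60 − (-1261/60) = 368/15.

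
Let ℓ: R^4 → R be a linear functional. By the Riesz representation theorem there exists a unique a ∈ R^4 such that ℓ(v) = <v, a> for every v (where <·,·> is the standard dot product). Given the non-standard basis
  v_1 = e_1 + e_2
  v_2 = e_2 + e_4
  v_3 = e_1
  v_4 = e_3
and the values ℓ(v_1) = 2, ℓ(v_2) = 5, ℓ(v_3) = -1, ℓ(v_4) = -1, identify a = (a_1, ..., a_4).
a = (-1, 3, -1, 2)

Write a = (a_1, ..., a_4) in the standard basis. For each basis vector v_i, ℓ(v_i) = <v_i, a> is a linear equation in the a_j's. Collect the n equations into a matrix system V a = ℓ, where row i of V is v_i (expressed in the standard basis). Since V is invertible (lower-triangular with 1s on the diagonal, up to permutation), solve by back-substitution:
  V =
[[1, 1, 0, 0],
 [0, 1, 0, 1],
 [1, 0, 0, 0],
 [0, 0, 1, 0]]
  V a = (2, 5, -1, -1)
Solving gives a = (-1, 3, -1, 2).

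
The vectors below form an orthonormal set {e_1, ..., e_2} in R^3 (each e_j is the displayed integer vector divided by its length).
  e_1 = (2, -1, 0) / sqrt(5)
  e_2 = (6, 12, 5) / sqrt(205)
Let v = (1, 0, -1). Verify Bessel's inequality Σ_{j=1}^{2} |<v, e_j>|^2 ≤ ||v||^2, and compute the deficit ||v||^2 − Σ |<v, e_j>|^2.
Σ |<v, e_j>|^2 = 33/41; ||v||^2 = 2; deficit = 49/41

Write each e_j = u_j / sqrt(<u_j, u_j>) where u_j is the displayed integer vector. Then <v, e_j> = <v, u_j> / sqrt(<u_j, u_j>), so |<v, e_j>|^2 = <v, u_j>^2 / <u_j, u_j>.
Coefficients: <v, e_1> = 2/sqrt(5), <v, e_2> = 1/sqrt(205).
Square and sum: Σ |<v, e_j>|^2 = 33/41.
Compute ||v||^2 = v·v = 2.
Deficit = 2 − 33/41 = 49/41 ≥ 0, confirming Bessel's inequality. (The deficit equals ||v − Σ <v,e_j> e_j||^2, the squared distance from v to span{e_j}.)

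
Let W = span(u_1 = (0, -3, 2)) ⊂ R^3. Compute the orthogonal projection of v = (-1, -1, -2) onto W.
proj_W(v) = (0, 3/13, -2/13)

Set up U = [u_1 | ... | u_1] ∈ R^(3×1). The projector onto W = col(U) is P = U (U^T U)^(-1) U^T.
Compute U^T U =
  [13],
and U^T v = (-1).
Solve U^T U · c = U^T v for the coefficients: c = (-1/13). The projection is proj_W(v) = U c.
Check: (v - proj_W(v)) · u_1 = 0  (should be 0).
Result: proj_W(v) = (0, 3/13, -2/13).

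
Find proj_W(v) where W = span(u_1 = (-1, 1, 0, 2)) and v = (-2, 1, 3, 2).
proj_W(v) = (-7/6, 7/6, 0, 7/3)

Set up U = [u_1 | ... | u_1] ∈ R^(4×1). The projector onto W = col(U) is P = U (U^T U)^(-1) U^T.
Compute U^T U =
  [6],
and U^T v = (7).
Solve U^T U · c = U^T v for the coefficients: c = (7/6). The projection is proj_W(v) = U c.
Check: (v - proj_W(v)) · u_1 = 0  (should be 0).
Result: proj_W(v) = (-7/6, 7/6, 0, 7/3).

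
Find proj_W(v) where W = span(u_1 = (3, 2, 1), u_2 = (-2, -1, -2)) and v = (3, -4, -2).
proj_W(v) = (-3/26, 2/13, -25/26)

Set up U = [u_1 | ... | u_2] ∈ R^(3×2). The projector onto W = col(U) is P = U (U^T U)^(-1) U^T.
Compute U^T U =
  [14, -10]
  [-10, 9],
and U^T v = (-1, 2).
Solve U^T U · c = U^T v for the coefficients: c = (11/26, 9/13). The projection is proj_W(v) = U c.
Check: (v - proj_W(v)) · u_1 = 0  (should be 0).
Check: (v - proj_W(v)) · u_2 = 0  (should be 0).
Result: proj_W(v) = (-3/26, 2/13, -25/26).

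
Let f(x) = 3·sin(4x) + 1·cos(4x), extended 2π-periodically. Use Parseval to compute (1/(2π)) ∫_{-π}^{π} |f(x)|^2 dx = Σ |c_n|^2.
Σ |c_n|^2 = 5

Expand |f|^2 and use orthogonality of {sin(nx), cos(mx)} on [-π, π]:
  ∫_{-π}^{π} sin(nx)^2 dx = π, ∫ cos(mx)^2 dx = π, and cross terms integrate to 0.
So ∫_{-π}^{π} f(x)^2 dx = 3^2 · π + 1^2 · π = (9 + 1)π.
Divide by 2π: (9 + 1)/2 = 5.
By Parseval, this equals Σ |c_n|^2.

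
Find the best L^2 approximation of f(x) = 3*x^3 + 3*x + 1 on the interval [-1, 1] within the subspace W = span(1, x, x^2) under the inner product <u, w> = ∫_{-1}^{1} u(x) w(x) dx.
g(x) = 24*x/5 + 1

The best approximation g ∈ W is the orthogonal projection of f onto W. Writing g = a_0 + a_1 x + a_2 x^2, the coefficients solve the normal equations G · a = b where
  G_{ij} = <φ_i, φ_j> and b_i = <f, φ_i>, with φ_0 = 1, φ_1 = x, φ_2 = x^2.
G =
  [2, 0, 2/3]
  [0, 2/3, 0]
  [2/3, 0, 2/5],
b = (2, 16/5, 2/3).
Solving gives a_0 = 1, a_1 = 24/5, a_2 = 0, so
  g(x) = 24*x/5 + 1.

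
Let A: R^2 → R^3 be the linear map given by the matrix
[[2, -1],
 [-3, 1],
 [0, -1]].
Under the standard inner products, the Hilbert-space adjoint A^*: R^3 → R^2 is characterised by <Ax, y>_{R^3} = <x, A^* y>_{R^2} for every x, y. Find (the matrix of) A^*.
A^* = A^T =
[[2, -3, 0],
 [-1, 1, -1]]

For real matrices with standard dot products, the defining identity <Ax, y> = <x, A^* y> gives (Ax)^T y = x^T (A^*) y, i.e. x^T A^T y = x^T (A^*) y. Since this holds for all x, y, we must have A^* = A^T. Therefore
A^* =
[[2, -3, 0],
 [-1, 1, -1]].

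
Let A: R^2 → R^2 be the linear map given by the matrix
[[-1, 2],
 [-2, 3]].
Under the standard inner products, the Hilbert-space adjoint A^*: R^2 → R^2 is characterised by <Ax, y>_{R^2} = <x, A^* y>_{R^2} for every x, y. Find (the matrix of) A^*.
A^* = A^T =
[[-1, -2],
 [2, 3]]

For real matrices with standard dot products, the defining identity <Ax, y> = <x, A^* y> gives (Ax)^T y = x^T (A^*) y, i.e. x^T A^T y = x^T (A^*) y. Since this holds for all x, y, we must have A^* = A^T. Therefore
A^* =
[[-1, -2],
 [2, 3]].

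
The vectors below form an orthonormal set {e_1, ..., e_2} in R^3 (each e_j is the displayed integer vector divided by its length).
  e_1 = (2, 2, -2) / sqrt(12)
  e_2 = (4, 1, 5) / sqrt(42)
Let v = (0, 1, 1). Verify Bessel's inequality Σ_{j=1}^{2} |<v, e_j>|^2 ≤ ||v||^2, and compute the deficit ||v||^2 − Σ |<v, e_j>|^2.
Σ |<v, e_j>|^2 = 6/7; ||v||^2 = 2; deficit = 8/7

Write each e_j = u_j / sqrt(<u_j, u_j>) where u_j is the displayed integer vector. Then <v, e_j> = <v, u_j> / sqrt(<u_j, u_j>), so |<v, e_j>|^2 = <v, u_j>^2 / <u_j, u_j>.
Coefficients: <v, e_1> = 0/sqrt(12), <v, e_2> = 6/sqrt(42).
Square and sum: Σ |<v, e_j>|^2 = 6/7.
Compute ||v||^2 = v·v = 2.
Deficit = 2 − 6/7 = 8/7 ≥ 0, confirming Bessel's inequality. (The deficit equals ||v − Σ <v,e_j> e_j||^2, the squared distance from v to span{e_j}.)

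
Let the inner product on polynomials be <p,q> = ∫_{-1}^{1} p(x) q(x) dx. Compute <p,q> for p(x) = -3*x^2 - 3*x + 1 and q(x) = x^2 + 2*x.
<p,q> = -68/15

Expand the product: p(x)·q(x) = -3*x^4 - 9*x^3 - 5*x^2 + 2*x.
∫_{-1}^{1} of each monomial x^k gives [2/(k+1) if k even, 0 if k odd]. Integrating term-by-term (or equivalently evaluating the antiderivative F(x) = -3*x^5/5 - 9*x^4/4 - 5*x^3/3 + x^2 at the endpoints):
  F(1) − F(−1) = -211/60 − (61/60) = -68/15.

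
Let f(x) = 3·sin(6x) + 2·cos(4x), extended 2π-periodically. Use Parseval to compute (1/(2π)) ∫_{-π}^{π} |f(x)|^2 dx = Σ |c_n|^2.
Σ |c_n|^2 = 13/2

Expand |f|^2 and use orthogonality of {sin(nx), cos(mx)} on [-π, π]:
  ∫_{-π}^{π} sin(nx)^2 dx = π, ∫ cos(mx)^2 dx = π, and cross terms integrate to 0.
So ∫_{-π}^{π} f(x)^2 dx = 3^2 · π + 2^2 · π = (9 + 4)π.
Divide by 2π: (9 + 4)/2 = 13/2.
By Parseval, this equals Σ |c_n|^2.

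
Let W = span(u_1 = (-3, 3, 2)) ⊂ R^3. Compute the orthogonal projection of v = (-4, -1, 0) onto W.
proj_W(v) = (-27/22, 27/22, 9/11)

Set up U = [u_1 | ... | u_1] ∈ R^(3×1). The projector onto W = col(U) is P = U (U^T U)^(-1) U^T.
Compute U^T U =
  [22],
and U^T v = (9).
Solve U^T U · c = U^T v for the coefficients: c = (9/22). The projection is proj_W(v) = U c.
Check: (v - proj_W(v)) · u_1 = 0  (should be 0).
Result: proj_W(v) = (-27/22, 27/22, 9/11).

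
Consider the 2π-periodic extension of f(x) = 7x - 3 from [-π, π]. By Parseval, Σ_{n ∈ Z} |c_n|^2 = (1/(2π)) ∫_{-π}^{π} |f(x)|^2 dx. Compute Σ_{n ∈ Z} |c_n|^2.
Σ |c_n|^2 = 49π^2/3 + 9

Expand and integrate term by term over [-π, π]:
  ∫ (7x)^2 dx = 49·(2π^3/3); ∫ 2·7·(-3)·x dx = 0 (odd integrand); ∫ (-3)^2 dx = 9·2π.
So (1/(2π)) ∫_{-π}^{π} (7x - 3)^2 dx = 49π^2/3 + 9 = 49π^2/3 + 9.
Parseval ⇒ Σ |c_n|^2 = 49π^2/3 + 9.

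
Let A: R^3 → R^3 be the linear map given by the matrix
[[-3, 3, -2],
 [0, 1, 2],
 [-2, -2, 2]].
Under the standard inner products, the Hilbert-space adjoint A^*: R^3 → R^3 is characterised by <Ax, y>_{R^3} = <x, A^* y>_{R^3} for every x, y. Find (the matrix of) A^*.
A^* = A^T =
[[-3, 0, -2],
 [3, 1, -2],
 [-2, 2, 2]]

For real matrices with standard dot products, the defining identity <Ax, y> = <x, A^* y> gives (Ax)^T y = x^T (A^*) y, i.e. x^T A^T y = x^T (A^*) y. Since this holds for all x, y, we must have A^* = A^T. Therefore
A^* =
[[-3, 0, -2],
 [3, 1, -2],
 [-2, 2, 2]].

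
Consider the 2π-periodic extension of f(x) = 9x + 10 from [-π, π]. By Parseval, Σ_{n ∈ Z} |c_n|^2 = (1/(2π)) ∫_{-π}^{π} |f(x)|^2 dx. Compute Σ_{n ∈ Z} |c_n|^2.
Σ |c_n|^2 = 27π^2 + 100

Expand and integrate term by term over [-π, π]:
  ∫ (9x)^2 dx = 81·(2π^3/3); ∫ 2·9·(10)·x dx = 0 (odd integrand); ∫ 10^2 dx = 100·2π.
So (1/(2π)) ∫_{-π}^{π} (9x + 10)^2 dx = 81π^2/3 + 100 = 27π^2 + 100.
Parseval ⇒ Σ |c_n|^2 = 27π^2 + 100.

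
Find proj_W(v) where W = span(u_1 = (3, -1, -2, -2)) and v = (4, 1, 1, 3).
proj_W(v) = (1/2, -1/6, -1/3, -1/3)

Set up U = [u_1 | ... | u_1] ∈ R^(4×1). The projector onto W = col(U) is P = U (U^T U)^(-1) U^T.
Compute U^T U =
  [18],
and U^T v = (3).
Solve U^T U · c = U^T v for the coefficients: c = (1/6). The projection is proj_W(v) = U c.
Check: (v - proj_W(v)) · u_1 = 0  (should be 0).
Result: proj_W(v) = (1/2, -1/6, -1/3, -1/3).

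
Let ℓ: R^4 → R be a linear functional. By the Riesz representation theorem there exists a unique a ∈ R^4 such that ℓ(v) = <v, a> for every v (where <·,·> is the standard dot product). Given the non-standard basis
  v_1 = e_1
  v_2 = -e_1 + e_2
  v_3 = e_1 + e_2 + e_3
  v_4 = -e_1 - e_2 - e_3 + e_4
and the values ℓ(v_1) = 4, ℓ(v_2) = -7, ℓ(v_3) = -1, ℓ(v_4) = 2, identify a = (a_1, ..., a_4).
a = (4, -3, -2, 1)

Write a = (a_1, ..., a_4) in the standard basis. For each basis vector v_i, ℓ(v_i) = <v_i, a> is a linear equation in the a_j's. Collect the n equations into a matrix system V a = ℓ, where row i of V is v_i (expressed in the standard basis). Since V is invertible (lower-triangular with 1s on the diagonal, up to permutation), solve by back-substitution:
  V =
[[1, 0, 0, 0],
 [-1, 1, 0, 0],
 [1, 1, 1, 0],
 [-1, -1, -1, 1]]
  V a = (4, -7, -1, 2)
Solving gives a = (4, -3, -2, 1).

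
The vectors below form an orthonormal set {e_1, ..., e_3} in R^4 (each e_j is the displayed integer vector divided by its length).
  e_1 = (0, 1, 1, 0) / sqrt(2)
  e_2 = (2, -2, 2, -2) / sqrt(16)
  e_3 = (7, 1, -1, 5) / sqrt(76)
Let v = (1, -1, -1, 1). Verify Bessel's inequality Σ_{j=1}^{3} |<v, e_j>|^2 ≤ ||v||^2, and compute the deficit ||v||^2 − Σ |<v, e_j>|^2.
Σ |<v, e_j>|^2 = 74/19; ||v||^2 = 4; deficit = 2/19

Write each e_j = u_j / sqrt(<u_j, u_j>) where u_j is the displayed integer vector. Then <v, e_j> = <v, u_j> / sqrt(<u_j, u_j>), so |<v, e_j>|^2 = <v, u_j>^2 / <u_j, u_j>.
Coefficients: <v, e_1> = -2/sqrt(2), <v, e_2> = 0/sqrt(16), <v, e_3> = 12/sqrt(76).
Square and sum: Σ |<v, e_j>|^2 = 74/19.
Compute ||v||^2 = v·v = 4.
Deficit = 4 − 74/19 = 2/19 ≥ 0, confirming Bessel's inequality. (The deficit equals ||v − Σ <v,e_j> e_j||^2, the squared distance from v to span{e_j}.)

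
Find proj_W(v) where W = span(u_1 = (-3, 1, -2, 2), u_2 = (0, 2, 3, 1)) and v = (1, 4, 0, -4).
proj_W(v) = (135/124, 13/124, 177/124, -61/124)

Set up U = [u_1 | ... | u_2] ∈ R^(4×2). The projector onto W = col(U) is P = U (U^T U)^(-1) U^T.
Compute U^T U =
  [18, -2]
  [-2, 14],
and U^T v = (-7, 4).
Solve U^T U · c = U^T v for the coefficients: c = (-45/124, 29/124). The projection is proj_W(v) = U c.
Check: (v - proj_W(v)) · u_1 = 0  (should be 0).
Check: (v - proj_W(v)) · u_2 = 0  (should be 0).
Result: proj_W(v) = (135/124, 13/124, 177/124, -61/124).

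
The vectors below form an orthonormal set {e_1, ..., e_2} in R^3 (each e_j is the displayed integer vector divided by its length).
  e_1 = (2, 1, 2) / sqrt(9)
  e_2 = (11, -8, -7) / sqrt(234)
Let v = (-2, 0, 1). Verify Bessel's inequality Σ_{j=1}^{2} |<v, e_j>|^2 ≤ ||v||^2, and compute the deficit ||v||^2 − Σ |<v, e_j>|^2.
Σ |<v, e_j>|^2 = 105/26; ||v||^2 = 5; deficit = 25/26

Write each e_j = u_j / sqrt(<u_j, u_j>) where u_j is the displayed integer vector. Then <v, e_j> = <v, u_j> / sqrt(<u_j, u_j>), so |<v, e_j>|^2 = <v, u_j>^2 / <u_j, u_j>.
Coefficients: <v, e_1> = -2/sqrt(9), <v, e_2> = -29/sqrt(234).
Square and sum: Σ |<v, e_j>|^2 = 105/26.
Compute ||v||^2 = v·v = 5.
Deficit = 5 − 105/26 = 25/26 ≥ 0, confirming Bessel's inequality. (The deficit equals ||v − Σ <v,e_j> e_j||^2, the squared distance from v to span{e_j}.)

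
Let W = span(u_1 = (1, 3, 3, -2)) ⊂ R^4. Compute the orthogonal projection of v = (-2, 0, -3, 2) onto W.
proj_W(v) = (-15/23, -45/23, -45/23, 30/23)

Set up U = [u_1 | ... | u_1] ∈ R^(4×1). The projector onto W = col(U) is P = U (U^T U)^(-1) U^T.
Compute U^T U =
  [23],
and U^T v = (-15).
Solve U^T U · c = U^T v for the coefficients: c = (-15/23). The projection is proj_W(v) = U c.
Check: (v - proj_W(v)) · u_1 = 0  (should be 0).
Result: proj_W(v) = (-15/23, -45/23, -45/23, 30/23).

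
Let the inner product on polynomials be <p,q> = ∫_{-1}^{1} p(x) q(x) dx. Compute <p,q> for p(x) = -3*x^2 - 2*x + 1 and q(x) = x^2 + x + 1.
<p,q> = -28/15

Expand the product: p(x)·q(x) = -3*x^4 - 5*x^3 - 4*x^2 - x + 1.
∫_{-1}^{1} of each monomial x^k gives [2/(k+1) if k even, 0 if k odd]. Integrating term-by-term (or equivalently evaluating the antiderivative F(x) = -3*x^5/5 - 5*x^4/4 - 4*x^3/3 - x^2/2 + x at the endpoints):
  F(1) − F(−1) = -161/60 − (-49/60) = -28/15.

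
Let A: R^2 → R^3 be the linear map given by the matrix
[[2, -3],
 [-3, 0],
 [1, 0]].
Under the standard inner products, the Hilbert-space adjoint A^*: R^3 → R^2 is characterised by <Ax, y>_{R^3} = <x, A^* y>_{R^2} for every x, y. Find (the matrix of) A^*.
A^* = A^T =
[[2, -3, 1],
 [-3, 0, 0]]

For real matrices with standard dot products, the defining identity <Ax, y> = <x, A^* y> gives (Ax)^T y = x^T (A^*) y, i.e. x^T A^T y = x^T (A^*) y. Since this holds for all x, y, we must have A^* = A^T. Therefore
A^* =
[[2, -3, 1],
 [-3, 0, 0]].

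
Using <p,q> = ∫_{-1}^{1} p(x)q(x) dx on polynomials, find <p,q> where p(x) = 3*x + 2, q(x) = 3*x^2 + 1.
<p,q> = 8

Expand the product: p(x)·q(x) = 9*x^3 + 6*x^2 + 3*x + 2.
∫_{-1}^{1} of each monomial x^k gives [2/(k+1) if k even, 0 if k odd]. Integrating term-by-term (or equivalently evaluating the antiderivative F(x) = 9*x^4/4 + 2*x^3 + 3*x^2/2 + 2*x at the endpoints):
  F(1) − F(−1) = 31/4 − (-1/4) = 8.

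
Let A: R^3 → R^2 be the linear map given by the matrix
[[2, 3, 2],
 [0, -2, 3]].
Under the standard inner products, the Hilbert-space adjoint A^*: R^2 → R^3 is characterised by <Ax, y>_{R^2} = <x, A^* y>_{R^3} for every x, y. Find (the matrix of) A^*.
A^* = A^T =
[[2, 0],
 [3, -2],
 [2, 3]]

For real matrices with standard dot products, the defining identity <Ax, y> = <x, A^* y> gives (Ax)^T y = x^T (A^*) y, i.e. x^T A^T y = x^T (A^*) y. Since this holds for all x, y, we must have A^* = A^T. Therefore
A^* =
[[2, 0],
 [3, -2],
 [2, 3]].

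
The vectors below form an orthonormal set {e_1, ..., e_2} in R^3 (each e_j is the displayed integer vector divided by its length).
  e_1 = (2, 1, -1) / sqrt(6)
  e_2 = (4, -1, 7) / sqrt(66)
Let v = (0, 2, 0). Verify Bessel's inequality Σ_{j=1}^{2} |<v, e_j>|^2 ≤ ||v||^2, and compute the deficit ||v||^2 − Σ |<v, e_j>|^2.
Σ |<v, e_j>|^2 = 8/11; ||v||^2 = 4; deficit = 36/11

Write each e_j = u_j / sqrt(<u_j, u_j>) where u_j is the displayed integer vector. Then <v, e_j> = <v, u_j> / sqrt(<u_j, u_j>), so |<v, e_j>|^2 = <v, u_j>^2 / <u_j, u_j>.
Coefficients: <v, e_1> = 2/sqrt(6), <v, e_2> = -2/sqrt(66).
Square and sum: Σ |<v, e_j>|^2 = 8/11.
Compute ||v||^2 = v·v = 4.
Deficit = 4 − 8/11 = 36/11 ≥ 0, confirming Bessel's inequality. (The deficit equals ||v − Σ <v,e_j> e_j||^2, the squared distance from v to span{e_j}.)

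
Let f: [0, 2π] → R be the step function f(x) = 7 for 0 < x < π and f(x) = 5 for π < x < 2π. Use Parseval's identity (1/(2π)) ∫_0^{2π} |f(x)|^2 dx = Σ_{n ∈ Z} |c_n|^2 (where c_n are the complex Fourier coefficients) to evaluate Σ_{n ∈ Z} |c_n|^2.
Σ |c_n|^2 = 37

Parseval equates the L^2 energy of f (normalised by 1/(2π)) with the ℓ^2 sum of its Fourier coefficients: (1/(2π)) ∫_0^{2π} |f|^2 = Σ |c_n|^2.
Compute the left side: (1/(2π)) [∫_0^π 7^2 dx + ∫_π^{2π} 5^2 dx] = (1/(2π)) · (49π + 25π) = (49 + 25)/2 = 37.
So Σ_{n ∈ Z} |c_n|^2 = 37.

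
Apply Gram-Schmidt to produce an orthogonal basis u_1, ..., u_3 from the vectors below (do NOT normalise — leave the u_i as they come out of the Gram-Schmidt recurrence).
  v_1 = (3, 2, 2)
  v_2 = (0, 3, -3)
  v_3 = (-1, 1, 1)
Orthogonal basis:
  u_1 = (3, 2, 2)
  u_2 = (0, 3, -3)
  u_3 = (-20/17, 15/17, 15/17)

Apply the Gram-Schmidt recurrence
  u_1 = v_1
  u_i = v_i − Σ_{j<i} ((v_i · u_j) / (u_j · u_j)) · u_j.

Step by step this gives:
  u_1 = (3, 2, 2)
  u_2 = (0, 3, -3)
  u_3 = (-20/17, 15/17, 15/17)

Orthogonality check:
  u_2 · u_1 = 0 (should be 0)
  u_3 · u_1 = 0 (should be 0)
  u_3 · u_2 = 0 (should be 0)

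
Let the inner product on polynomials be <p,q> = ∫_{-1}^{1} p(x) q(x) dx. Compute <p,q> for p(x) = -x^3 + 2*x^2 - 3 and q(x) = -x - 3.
<p,q> = 72/5

Expand the product: p(x)·q(x) = x^4 + x^3 - 6*x^2 + 3*x + 9.
∫_{-1}^{1} of each monomial x^k gives [2/(k+1) if k even, 0 if k odd]. Integrating term-by-term (or equivalently evaluating the antiderivative F(x) = x^5/5 + x^4/4 - 2*x^3 + 3*x^2/2 + 9*x at the endpoints):
  F(1) − F(−1) = 179/20 − (-109/20) = 72/5.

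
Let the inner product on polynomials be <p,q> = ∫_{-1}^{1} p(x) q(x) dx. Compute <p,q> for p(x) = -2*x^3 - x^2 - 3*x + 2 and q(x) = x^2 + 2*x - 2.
<p,q> = -34/3

Expand the product: p(x)·q(x) = -2*x^5 - 5*x^4 - x^3 - 2*x^2 + 10*x - 4.
∫_{-1}^{1} of each monomial x^k gives [2/(k+1) if k even, 0 if k odd]. Integrating term-by-term (or equivalently evaluating the antiderivative F(x) = -x^6/3 - x^5 - x^4/4 - 2*x^3/3 + 5*x^2 - 4*x at the endpoints):
  F(1) − F(−1) = -5/4 − (121/12) = -34/3.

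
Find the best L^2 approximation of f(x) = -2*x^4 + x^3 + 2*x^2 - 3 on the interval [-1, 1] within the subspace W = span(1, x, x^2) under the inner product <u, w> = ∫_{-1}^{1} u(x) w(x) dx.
g(x) = 2*x^2/7 + 3*x/5 - 99/35

The best approximation g ∈ W is the orthogonal projection of f onto W. Writing g = a_0 + a_1 x + a_2 x^2, the coefficients solve the normal equations G · a = b where
  G_{ij} = <φ_i, φ_j> and b_i = <f, φ_i>, with φ_0 = 1, φ_1 = x, φ_2 = x^2.
G =
  [2, 0, 2/3]
  [0, 2/3, 0]
  [2/3, 0, 2/5],
b = (-82/15, 2/5, -62/35).
Solving gives a_0 = -99/35, a_1 = 3/5, a_2 = 2/7, so
  g(x) = 2*x^2/7 + 3*x/5 - 99/35.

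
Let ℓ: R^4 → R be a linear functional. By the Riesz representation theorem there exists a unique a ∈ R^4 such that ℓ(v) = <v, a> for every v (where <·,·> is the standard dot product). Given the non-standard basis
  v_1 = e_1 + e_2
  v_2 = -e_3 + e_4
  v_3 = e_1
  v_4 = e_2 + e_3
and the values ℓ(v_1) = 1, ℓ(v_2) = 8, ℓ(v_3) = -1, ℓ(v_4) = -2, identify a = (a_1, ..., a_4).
a = (-1, 2, -4, 4)

Write a = (a_1, ..., a_4) in the standard basis. For each basis vector v_i, ℓ(v_i) = <v_i, a> is a linear equation in the a_j's. Collect the n equations into a matrix system V a = ℓ, where row i of V is v_i (expressed in the standard basis). Since V is invertible (lower-triangular with 1s on the diagonal, up to permutation), solve by back-substitution:
  V =
[[1, 1, 0, 0],
 [0, 0, -1, 1],
 [1, 0, 0, 0],
 [0, 1, 1, 0]]
  V a = (1, 8, -1, -2)
Solving gives a = (-1, 2, -4, 4).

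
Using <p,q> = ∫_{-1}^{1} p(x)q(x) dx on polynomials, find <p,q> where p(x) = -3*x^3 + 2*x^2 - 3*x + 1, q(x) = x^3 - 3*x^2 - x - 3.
<p,q> = -464/35

Expand the product: p(x)·q(x) = -3*x^6 + 11*x^5 - 6*x^4 + 17*x^3 - 6*x^2 + 8*x - 3.
∫_{-1}^{1} of each monomial x^k gives [2/(k+1) if k even, 0 if k odd]. Integrating term-by-term (or equivalently evaluating the antiderivative F(x) = -3*x^7/7 + 11*x^6/6 - 6*x^5/5 + 17*x^4/4 - 2*x^3 + 4*x^2 - 3*x at the endpoints):
  F(1) − F(−1) = 1451/420 − (7019/420) = -464/35.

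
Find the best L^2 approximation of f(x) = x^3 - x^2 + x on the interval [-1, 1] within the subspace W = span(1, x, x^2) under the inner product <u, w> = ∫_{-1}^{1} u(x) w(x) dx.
g(x) = -x^2 + 8*x/5

The best approximation g ∈ W is the orthogonal projection of f onto W. Writing g = a_0 + a_1 x + a_2 x^2, the coefficients solve the normal equations G · a = b where
  G_{ij} = <φ_i, φ_j> and b_i = <f, φ_i>, with φ_0 = 1, φ_1 = x, φ_2 = x^2.
G =
  [2, 0, 2/3]
  [0, 2/3, 0]
  [2/3, 0, 2/5],
b = (-2/3, 16/15, -2/5).
Solving gives a_0 = 0, a_1 = 8/5, a_2 = -1, so
  g(x) = -x^2 + 8*x/5.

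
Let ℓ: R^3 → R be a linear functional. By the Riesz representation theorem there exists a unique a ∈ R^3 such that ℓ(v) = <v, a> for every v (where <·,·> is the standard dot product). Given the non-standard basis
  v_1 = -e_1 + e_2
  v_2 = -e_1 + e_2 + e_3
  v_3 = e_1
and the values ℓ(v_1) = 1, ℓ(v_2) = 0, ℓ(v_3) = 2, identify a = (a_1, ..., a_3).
a = (2, 3, -1)

Write a = (a_1, ..., a_3) in the standard basis. For each basis vector v_i, ℓ(v_i) = <v_i, a> is a linear equation in the a_j's. Collect the n equations into a matrix system V a = ℓ, where row i of V is v_i (expressed in the standard basis). Since V is invertible (lower-triangular with 1s on the diagonal, up to permutation), solve by back-substitution:
  V =
[[-1, 1, 0],
 [-1, 1, 1],
 [1, 0, 0]]
  V a = (1, 0, 2)
Solving gives a = (2, 3, -1).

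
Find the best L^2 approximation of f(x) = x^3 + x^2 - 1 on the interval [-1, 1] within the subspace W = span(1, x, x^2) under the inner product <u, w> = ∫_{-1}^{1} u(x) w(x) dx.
g(x) = x^2 + 3*x/5 - 1

The best approximation g ∈ W is the orthogonal projection of f onto W. Writing g = a_0 + a_1 x + a_2 x^2, the coefficients solve the normal equations G · a = b where
  G_{ij} = <φ_i, φ_j> and b_i = <f, φ_i>, with φ_0 = 1, φ_1 = x, φ_2 = x^2.
G =
  [2, 0, 2/3]
  [0, 2/3, 0]
  [2/3, 0, 2/5],
b = (-4/3, 2/5, -4/15).
Solving gives a_0 = -1, a_1 = 3/5, a_2 = 1, so
  g(x) = x^2 + 3*x/5 - 1.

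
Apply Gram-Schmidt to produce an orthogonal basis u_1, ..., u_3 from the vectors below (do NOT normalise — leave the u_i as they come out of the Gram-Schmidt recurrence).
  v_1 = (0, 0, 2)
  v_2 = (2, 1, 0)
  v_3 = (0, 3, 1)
Orthogonal basis:
  u_1 = (0, 0, 2)
  u_2 = (2, 1, 0)
  u_3 = (-6/5, 12/5, 0)

Apply the Gram-Schmidt recurrence
  u_1 = v_1
  u_i = v_i − Σ_{j<i} ((v_i · u_j) / (u_j · u_j)) · u_j.

Step by step this gives:
  u_1 = (0, 0, 2)
  u_2 = (2, 1, 0)
  u_3 = (-6/5, 12/5, 0)

Orthogonality check:
  u_2 · u_1 = 0 (should be 0)
  u_3 · u_1 = 0 (should be 0)
  u_3 · u_2 = 0 (should be 0)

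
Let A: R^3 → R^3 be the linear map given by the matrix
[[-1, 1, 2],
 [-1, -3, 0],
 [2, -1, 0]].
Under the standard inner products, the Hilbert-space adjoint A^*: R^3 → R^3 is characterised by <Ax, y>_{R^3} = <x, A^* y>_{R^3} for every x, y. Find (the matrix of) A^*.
A^* = A^T =
[[-1, -1, 2],
 [1, -3, -1],
 [2, 0, 0]]

For real matrices with standard dot products, the defining identity <Ax, y> = <x, A^* y> gives (Ax)^T y = x^T (A^*) y, i.e. x^T A^T y = x^T (A^*) y. Since this holds for all x, y, we must have A^* = A^T. Therefore
A^* =
[[-1, -1, 2],
 [1, -3, -1],
 [2, 0, 0]].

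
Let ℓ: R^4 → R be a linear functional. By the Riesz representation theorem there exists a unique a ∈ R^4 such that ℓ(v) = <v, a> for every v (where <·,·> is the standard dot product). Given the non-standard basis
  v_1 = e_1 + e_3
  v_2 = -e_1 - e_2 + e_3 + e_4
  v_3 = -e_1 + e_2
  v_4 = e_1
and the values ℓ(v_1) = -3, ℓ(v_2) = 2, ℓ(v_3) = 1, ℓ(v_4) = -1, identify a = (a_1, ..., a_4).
a = (-1, 0, -2, 3)

Write a = (a_1, ..., a_4) in the standard basis. For each basis vector v_i, ℓ(v_i) = <v_i, a> is a linear equation in the a_j's. Collect the n equations into a matrix system V a = ℓ, where row i of V is v_i (expressed in the standard basis). Since V is invertible (lower-triangular with 1s on the diagonal, up to permutation), solve by back-substitution:
  V =
[[1, 0, 1, 0],
 [-1, -1, 1, 1],
 [-1, 1, 0, 0],
 [1, 0, 0, 0]]
  V a = (-3, 2, 1, -1)
Solving gives a = (-1, 0, -2, 3).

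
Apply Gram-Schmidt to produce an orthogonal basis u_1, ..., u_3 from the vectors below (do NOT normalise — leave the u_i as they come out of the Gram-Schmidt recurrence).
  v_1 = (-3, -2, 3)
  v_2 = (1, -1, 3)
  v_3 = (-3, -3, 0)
Orthogonal basis:
  u_1 = (-3, -2, 3)
  u_2 = (23/11, -3/11, 21/11)
  u_3 = (81/178, -162/89, -135/178)

Apply the Gram-Schmidt recurrence
  u_1 = v_1
  u_i = v_i − Σ_{j<i} ((v_i · u_j) / (u_j · u_j)) · u_j.

Step by step this gives:
  u_1 = (-3, -2, 3)
  u_2 = (23/11, -3/11, 21/11)
  u_3 = (81/178, -162/89, -135/178)

Orthogonality check:
  u_2 · u_1 = 0 (should be 0)
  u_3 · u_1 = 0 (should be 0)
  u_3 · u_2 = 0 (should be 0)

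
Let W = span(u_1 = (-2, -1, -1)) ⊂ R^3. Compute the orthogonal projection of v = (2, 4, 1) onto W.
proj_W(v) = (3, 3/2, 3/2)

Set up U = [u_1 | ... | u_1] ∈ R^(3×1). The projector onto W = col(U) is P = U (U^T U)^(-1) U^T.
Compute U^T U =
  [6],
and U^T v = (-9).
Solve U^T U · c = U^T v for the coefficients: c = (-3/2). The projection is proj_W(v) = U c.
Check: (v - proj_W(v)) · u_1 = 0  (should be 0).
Result: proj_W(v) = (3, 3/2, 3/2).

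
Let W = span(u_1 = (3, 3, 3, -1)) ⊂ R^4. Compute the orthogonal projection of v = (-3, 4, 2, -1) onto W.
proj_W(v) = (15/14, 15/14, 15/14, -5/14)

Set up U = [u_1 | ... | u_1] ∈ R^(4×1). The projector onto W = col(U) is P = U (U^T U)^(-1) U^T.
Compute U^T U =
  [28],
and U^T v = (10).
Solve U^T U · c = U^T v for the coefficients: c = (5/14). The projection is proj_W(v) = U c.
Check: (v - proj_W(v)) · u_1 = 0  (should be 0).
Result: proj_W(v) = (15/14, 15/14, 15/14, -5/14).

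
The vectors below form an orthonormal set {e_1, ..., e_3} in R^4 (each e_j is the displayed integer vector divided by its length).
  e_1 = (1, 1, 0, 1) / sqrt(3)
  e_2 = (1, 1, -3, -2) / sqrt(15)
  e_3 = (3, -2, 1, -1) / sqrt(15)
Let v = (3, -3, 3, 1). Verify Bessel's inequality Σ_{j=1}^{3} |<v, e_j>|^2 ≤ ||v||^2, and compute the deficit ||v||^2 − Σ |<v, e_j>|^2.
Σ |<v, e_j>|^2 = 83/3; ||v||^2 = 28; deficit = 1/3

Write each e_j = u_j / sqrt(<u_j, u_j>) where u_j is the displayed integer vector. Then <v, e_j> = <v, u_j> / sqrt(<u_j, u_j>), so |<v, e_j>|^2 = <v, u_j>^2 / <u_j, u_j>.
Coefficients: <v, e_1> = 1/sqrt(3), <v, e_2> = -11/sqrt(15), <v, e_3> = 17/sqrt(15).
Square and sum: Σ |<v, e_j>|^2 = 83/3.
Compute ||v||^2 = v·v = 28.
Deficit = 28 − 83/3 = 1/3 ≥ 0, confirming Bessel's inequality. (The deficit equals ||v − Σ <v,e_j> e_j||^2, the squared distance from v to span{e_j}.)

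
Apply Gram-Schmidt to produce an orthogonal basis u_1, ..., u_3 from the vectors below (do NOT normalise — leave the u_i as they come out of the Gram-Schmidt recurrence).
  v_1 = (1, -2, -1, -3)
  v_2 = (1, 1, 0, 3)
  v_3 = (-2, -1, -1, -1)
Orthogonal basis:
  u_1 = (1, -2, -1, -3)
  u_2 = (5/3, -1/3, -2/3, 1)
  u_3 = (-64/65, -47/65, -81/65, 37/65)

Apply the Gram-Schmidt recurrence
  u_1 = v_1
  u_i = v_i − Σ_{j<i} ((v_i · u_j) / (u_j · u_j)) · u_j.

Step by step this gives:
  u_1 = (1, -2, -1, -3)
  u_2 = (5/3, -1/3, -2/3, 1)
  u_3 = (-64/65, -47/65, -81/65, 37/65)

Orthogonality check:
  u_2 · u_1 = 0 (should be 0)
  u_3 · u_1 = 0 (should be 0)
  u_3 · u_2 = 0 (should be 0)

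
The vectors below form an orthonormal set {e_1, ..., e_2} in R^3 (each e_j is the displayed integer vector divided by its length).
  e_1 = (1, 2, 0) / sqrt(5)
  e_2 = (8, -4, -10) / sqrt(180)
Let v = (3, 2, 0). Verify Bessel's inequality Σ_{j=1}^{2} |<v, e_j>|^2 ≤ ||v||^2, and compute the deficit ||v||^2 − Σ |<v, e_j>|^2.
Σ |<v, e_j>|^2 = 101/9; ||v||^2 = 13; deficit = 16/9

Write each e_j = u_j / sqrt(<u_j, u_j>) where u_j is the displayed integer vector. Then <v, e_j> = <v, u_j> / sqrt(<u_j, u_j>), so |<v, e_j>|^2 = <v, u_j>^2 / <u_j, u_j>.
Coefficients: <v, e_1> = 7/sqrt(5), <v, e_2> = 16/sqrt(180).
Square and sum: Σ |<v, e_j>|^2 = 101/9.
Compute ||v||^2 = v·v = 13.
Deficit = 13 − 101/9 = 16/9 ≥ 0, confirming Bessel's inequality. (The deficit equals ||v − Σ <v,e_j> e_j||^2, the squared distance from v to span{e_j}.)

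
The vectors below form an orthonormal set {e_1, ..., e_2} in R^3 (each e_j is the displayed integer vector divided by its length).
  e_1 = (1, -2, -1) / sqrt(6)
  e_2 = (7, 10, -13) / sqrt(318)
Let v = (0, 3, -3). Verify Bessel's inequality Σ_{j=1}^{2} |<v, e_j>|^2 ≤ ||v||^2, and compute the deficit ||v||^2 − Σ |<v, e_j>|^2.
Σ |<v, e_j>|^2 = 873/53; ||v||^2 = 18; deficit = 81/53

Write each e_j = u_j / sqrt(<u_j, u_j>) where u_j is the displayed integer vector. Then <v, e_j> = <v, u_j> / sqrt(<u_j, u_j>), so |<v, e_j>|^2 = <v, u_j>^2 / <u_j, u_j>.
Coefficients: <v, e_1> = -3/sqrt(6), <v, e_2> = 69/sqrt(318).
Square and sum: Σ |<v, e_j>|^2 = 873/53.
Compute ||v||^2 = v·v = 18.
Deficit = 18 − 873/53 = 81/53 ≥ 0, confirming Bessel's inequality. (The deficit equals ||v − Σ <v,e_j> e_j||^2, the squared distance from v to span{e_j}.)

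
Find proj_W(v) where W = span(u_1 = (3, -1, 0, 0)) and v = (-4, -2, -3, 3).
proj_W(v) = (-3, 1, 0, 0)

Set up U = [u_1 | ... | u_1] ∈ R^(4×1). The projector onto W = col(U) is P = U (U^T U)^(-1) U^T.
Compute U^T U =
  [10],
and U^T v = (-10).
Solve U^T U · c = U^T v for the coefficients: c = (-1). The projection is proj_W(v) = U c.
Check: (v - proj_W(v)) · u_1 = 0  (should be 0).
Result: proj_W(v) = (-3, 1, 0, 0).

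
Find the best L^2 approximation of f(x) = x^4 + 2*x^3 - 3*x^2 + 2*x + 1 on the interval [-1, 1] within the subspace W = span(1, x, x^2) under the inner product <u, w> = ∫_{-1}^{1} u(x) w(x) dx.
g(x) = -15*x^2/7 + 16*x/5 + 32/35

The best approximation g ∈ W is the orthogonal projection of f onto W. Writing g = a_0 + a_1 x + a_2 x^2, the coefficients solve the normal equations G · a = b where
  G_{ij} = <φ_i, φ_j> and b_i = <f, φ_i>, with φ_0 = 1, φ_1 = x, φ_2 = x^2.
G =
  [2, 0, 2/3]
  [0, 2/3, 0]
  [2/3, 0, 2/5],
b = (2/5, 32/15, -26/105).
Solving gives a_0 = 32/35, a_1 = 16/5, a_2 = -15/7, so
  g(x) = -15*x^2/7 + 16*x/5 + 32/35.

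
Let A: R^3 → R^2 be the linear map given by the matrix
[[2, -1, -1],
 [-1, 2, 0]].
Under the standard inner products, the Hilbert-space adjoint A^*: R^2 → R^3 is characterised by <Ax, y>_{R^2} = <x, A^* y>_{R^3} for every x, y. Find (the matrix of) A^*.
A^* = A^T =
[[2, -1],
 [-1, 2],
 [-1, 0]]

For real matrices with standard dot products, the defining identity <Ax, y> = <x, A^* y> gives (Ax)^T y = x^T (A^*) y, i.e. x^T A^T y = x^T (A^*) y. Since this holds for all x, y, we must have A^* = A^T. Therefore
A^* =
[[2, -1],
 [-1, 2],
 [-1, 0]].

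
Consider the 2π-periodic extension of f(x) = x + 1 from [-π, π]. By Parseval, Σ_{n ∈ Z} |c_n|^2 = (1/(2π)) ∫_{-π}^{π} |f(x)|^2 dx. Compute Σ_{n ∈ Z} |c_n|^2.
Σ |c_n|^2 = π^2/3 + 1

Expand and integrate term by term over [-π, π]:
  ∫ (x)^2 dx = 1·(2π^3/3); ∫ 2·1·(1)·x dx = 0 (odd integrand); ∫ 1^2 dx = 1·2π.
So (1/(2π)) ∫_{-π}^{π} (x + 1)^2 dx = 1π^2/3 + 1 = π^2/3 + 1.
Parseval ⇒ Σ |c_n|^2 = π^2/3 + 1.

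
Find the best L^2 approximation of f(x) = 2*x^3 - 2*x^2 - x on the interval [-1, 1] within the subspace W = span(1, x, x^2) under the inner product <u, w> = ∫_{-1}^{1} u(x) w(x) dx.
g(x) = -2*x^2 + x/5

The best approximation g ∈ W is the orthogonal projection of f onto W. Writing g = a_0 + a_1 x + a_2 x^2, the coefficients solve the normal equations G · a = b where
  G_{ij} = <φ_i, φ_j> and b_i = <f, φ_i>, with φ_0 = 1, φ_1 = x, φ_2 = x^2.
G =
  [2, 0, 2/3]
  [0, 2/3, 0]
  [2/3, 0, 2/5],
b = (-4/3, 2/15, -4/5).
Solving gives a_0 = 0, a_1 = 1/5, a_2 = -2, so
  g(x) = -2*x^2 + x/5.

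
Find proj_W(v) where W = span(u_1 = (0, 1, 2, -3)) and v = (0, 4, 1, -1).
proj_W(v) = (0, 9/14, 9/7, -27/14)

Set up U = [u_1 | ... | u_1] ∈ R^(4×1). The projector onto W = col(U) is P = U (U^T U)^(-1) U^T.
Compute U^T U =
  [14],
and U^T v = (9).
Solve U^T U · c = U^T v for the coefficients: c = (9/14). The projection is proj_W(v) = U c.
Check: (v - proj_W(v)) · u_1 = 0  (should be 0).
Result: proj_W(v) = (0, 9/14, 9/7, -27/14).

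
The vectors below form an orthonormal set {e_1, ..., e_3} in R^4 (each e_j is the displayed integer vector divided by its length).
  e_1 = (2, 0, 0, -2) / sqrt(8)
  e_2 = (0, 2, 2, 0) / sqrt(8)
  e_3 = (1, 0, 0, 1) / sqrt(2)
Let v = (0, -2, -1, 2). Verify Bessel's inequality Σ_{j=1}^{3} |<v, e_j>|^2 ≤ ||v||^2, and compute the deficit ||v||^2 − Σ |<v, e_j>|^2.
Σ |<v, e_j>|^2 = 17/2; ||v||^2 = 9; deficit = 1/2

Write each e_j = u_j / sqrt(<u_j, u_j>) where u_j is the displayed integer vector. Then <v, e_j> = <v, u_j> / sqrt(<u_j, u_j>), so |<v, e_j>|^2 = <v, u_j>^2 / <u_j, u_j>.
Coefficients: <v, e_1> = -4/sqrt(8), <v, e_2> = -6/sqrt(8), <v, e_3> = 2/sqrt(2).
Square and sum: Σ |<v, e_j>|^2 = 17/2.
Compute ||v||^2 = v·v = 9.
Deficit = 9 − 17/2 = 1/2 ≥ 0, confirming Bessel's inequality. (The deficit equals ||v − Σ <v,e_j> e_j||^2, the squared distance from v to span{e_j}.)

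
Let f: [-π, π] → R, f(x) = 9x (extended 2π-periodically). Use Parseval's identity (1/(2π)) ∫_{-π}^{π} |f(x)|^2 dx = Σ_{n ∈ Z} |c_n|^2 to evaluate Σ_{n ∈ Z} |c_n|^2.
Σ |c_n|^2 = 27π^2

Expand and integrate term by term over [-π, π]:
  ∫ (9x)^2 dx = 81·(2π^3/3); ∫ 2·9·(0)·x dx = 0 (odd integrand); ∫ 0^2 dx = 0·2π.
So (1/(2π)) ∫_{-π}^{π} (9x)^2 dx = 81π^2/3 + 0 = 27π^2.
Parseval ⇒ Σ |c_n|^2 = 27π^2.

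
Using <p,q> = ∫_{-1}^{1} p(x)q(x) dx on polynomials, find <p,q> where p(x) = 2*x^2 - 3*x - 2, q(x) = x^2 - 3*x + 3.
<p,q> = -38/15

Expand the product: p(x)·q(x) = 2*x^4 - 9*x^3 + 13*x^2 - 3*x - 6.
∫_{-1}^{1} of each monomial x^k gives [2/(k+1) if k even, 0 if k odd]. Integrating term-by-term (or equivalently evaluating the antiderivative F(x) = 2*x^5/5 - 9*x^4/4 + 13*x^3/3 - 3*x^2/2 - 6*x at the endpoints):
  F(1) − F(−1) = -301/60 − (-149/60) = -38/15.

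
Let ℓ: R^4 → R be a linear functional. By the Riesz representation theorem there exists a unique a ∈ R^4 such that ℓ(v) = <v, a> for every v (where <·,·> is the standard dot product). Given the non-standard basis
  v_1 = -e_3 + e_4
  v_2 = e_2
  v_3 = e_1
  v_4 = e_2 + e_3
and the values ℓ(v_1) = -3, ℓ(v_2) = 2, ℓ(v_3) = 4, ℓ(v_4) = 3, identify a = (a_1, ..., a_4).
a = (4, 2, 1, -2)

Write a = (a_1, ..., a_4) in the standard basis. For each basis vector v_i, ℓ(v_i) = <v_i, a> is a linear equation in the a_j's. Collect the n equations into a matrix system V a = ℓ, where row i of V is v_i (expressed in the standard basis). Since V is invertible (lower-triangular with 1s on the diagonal, up to permutation), solve by back-substitution:
  V =
[[0, 0, -1, 1],
 [0, 1, 0, 0],
 [1, 0, 0, 0],
 [0, 1, 1, 0]]
  V a = (-3, 2, 4, 3)
Solving gives a = (4, 2, 1, -2).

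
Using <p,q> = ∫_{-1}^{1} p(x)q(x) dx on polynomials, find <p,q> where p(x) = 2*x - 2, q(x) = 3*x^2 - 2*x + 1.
<p,q> = -32/3

Expand the product: p(x)·q(x) = 6*x^3 - 10*x^2 + 6*x - 2.
∫_{-1}^{1} of each monomial x^k gives [2/(k+1) if k even, 0 if k odd]. Integrating term-by-term (or equivalently evaluating the antiderivative F(x) = 3*x^4/2 - 10*x^3/3 + 3*x^2 - 2*x at the endpoints):
  F(1) − F(−1) = -5/6 − (59/6) = -32/3.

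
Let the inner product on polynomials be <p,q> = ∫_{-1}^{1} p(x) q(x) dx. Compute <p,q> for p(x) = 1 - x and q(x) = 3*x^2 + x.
<p,q> = 4/3

Expand the product: p(x)·q(x) = -3*x^3 + 2*x^2 + x.
∫_{-1}^{1} of each monomial x^k gives [2/(k+1) if k even, 0 if k odd]. Integrating term-by-term (or equivalently evaluating the antiderivative F(x) = -3*x^4/4 + 2*x^3/3 + x^2/2 at the endpoints):
  F(1) − F(−1) = 5/12 − (-11/12) = 4/3.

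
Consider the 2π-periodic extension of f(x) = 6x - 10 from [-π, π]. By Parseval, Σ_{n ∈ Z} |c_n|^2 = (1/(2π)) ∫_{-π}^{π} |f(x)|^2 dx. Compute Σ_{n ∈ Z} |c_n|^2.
Σ |c_n|^2 = 12π^2 + 100

Expand and integrate term by term over [-π, π]:
  ∫ (6x)^2 dx = 36·(2π^3/3); ∫ 2·6·(-10)·x dx = 0 (odd integrand); ∫ (-10)^2 dx = 100·2π.
So (1/(2π)) ∫_{-π}^{π} (6x - 10)^2 dx = 36π^2/3 + 100 = 12π^2 + 100.
Parseval ⇒ Σ |c_n|^2 = 12π^2 + 100.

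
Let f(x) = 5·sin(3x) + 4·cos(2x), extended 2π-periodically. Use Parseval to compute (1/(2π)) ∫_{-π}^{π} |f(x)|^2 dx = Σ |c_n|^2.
Σ |c_n|^2 = 41/2

Expand |f|^2 and use orthogonality of {sin(nx), cos(mx)} on [-π, π]:
  ∫_{-π}^{π} sin(nx)^2 dx = π, ∫ cos(mx)^2 dx = π, and cross terms integrate to 0.
So ∫_{-π}^{π} f(x)^2 dx = 5^2 · π + 4^2 · π = (25 + 16)π.
Divide by 2π: (25 + 16)/2 = 41/2.
By Parseval, this equals Σ |c_n|^2.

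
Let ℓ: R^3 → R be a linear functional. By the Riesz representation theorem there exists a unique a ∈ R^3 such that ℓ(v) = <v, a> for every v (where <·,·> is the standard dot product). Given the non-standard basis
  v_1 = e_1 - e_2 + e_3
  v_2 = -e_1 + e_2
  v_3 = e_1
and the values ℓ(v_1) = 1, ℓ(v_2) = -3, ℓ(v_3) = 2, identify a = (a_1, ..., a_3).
a = (2, -1, -2)

Write a = (a_1, ..., a_3) in the standard basis. For each basis vector v_i, ℓ(v_i) = <v_i, a> is a linear equation in the a_j's. Collect the n equations into a matrix system V a = ℓ, where row i of V is v_i (expressed in the standard basis). Since V is invertible (lower-triangular with 1s on the diagonal, up to permutation), solve by back-substitution:
  V =
[[1, -1, 1],
 [-1, 1, 0],
 [1, 0, 0]]
  V a = (1, -3, 2)
Solving gives a = (2, -1, -2).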